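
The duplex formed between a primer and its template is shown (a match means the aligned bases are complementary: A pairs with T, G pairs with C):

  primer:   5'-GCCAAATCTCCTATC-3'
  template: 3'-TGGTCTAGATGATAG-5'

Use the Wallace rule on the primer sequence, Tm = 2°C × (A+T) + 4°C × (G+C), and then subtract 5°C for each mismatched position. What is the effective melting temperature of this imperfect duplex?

29°C

Primer base counts: A=4, T=4, G=1, C=6 → A+T=8, G+C=7
Perfect-match Tm = 2(8) + 4(7) = 16 + 28 = 44°C
Mismatches (positions where the bases are not complementary): 3 (at positions 1, 5, 10)
Effective Tm = 44 − 3×5 = 44 − 15 = 29°C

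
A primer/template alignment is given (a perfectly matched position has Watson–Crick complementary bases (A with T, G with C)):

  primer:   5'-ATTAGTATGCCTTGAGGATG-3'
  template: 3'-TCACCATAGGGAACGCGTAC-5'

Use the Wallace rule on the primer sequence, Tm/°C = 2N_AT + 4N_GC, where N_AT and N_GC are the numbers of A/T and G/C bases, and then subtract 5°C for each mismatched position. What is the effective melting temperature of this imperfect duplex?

31°C

Primer base counts: A=5, T=7, G=6, C=2 → A+T=12, G+C=8
Perfect-match Tm = 2(12) + 4(8) = 24 + 32 = 56°C
Mismatches (positions where the bases are not complementary): 5 (at positions 2, 4, 9, 15, 17)
Effective Tm = 56 − 5×5 = 56 − 25 = 31°C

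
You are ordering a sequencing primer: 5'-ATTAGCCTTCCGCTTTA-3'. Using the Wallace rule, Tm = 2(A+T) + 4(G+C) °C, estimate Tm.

48°C

Base counts: C=5, G=2, A=3, T=7
AT pairs contribute 10, GC pairs contribute 7.
Tm = 2(10) + 4(7) = 20 + 28 = 48°C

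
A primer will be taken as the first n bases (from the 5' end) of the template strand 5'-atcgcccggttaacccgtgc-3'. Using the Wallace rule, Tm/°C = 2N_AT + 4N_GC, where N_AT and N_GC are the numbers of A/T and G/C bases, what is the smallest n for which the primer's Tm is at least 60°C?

First 18 bases: ATCGCCCGGTTAACCCGT → Tm = 58°C (< 60°C)
First 19 bases: ATCGCCCGGTTAACCCGTG → Tm = 62°C (≥ 60°C)
Since every base adds ≥2°C, Tm only increases with n, so the threshold is first crossed at n = 19.

n = 19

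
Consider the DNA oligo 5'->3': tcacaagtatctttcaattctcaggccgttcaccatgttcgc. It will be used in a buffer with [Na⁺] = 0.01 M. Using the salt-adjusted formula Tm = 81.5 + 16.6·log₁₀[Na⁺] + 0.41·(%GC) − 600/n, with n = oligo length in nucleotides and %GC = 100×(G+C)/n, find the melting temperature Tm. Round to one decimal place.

52.6°C

Length n = 42. A=9, T=14, C=13, G=6
G+C = 19, so %GC = 19/42 × 100 = 45.238%
Salt term: 16.6 × (-2) = -33.2
GC term: 0.41 × 45.238 = 18.548; length term: −600/42 = −14.286
Tm = 81.5 + (-33.2) + 18.548 − 14.286 = 52.562 → 52.6°C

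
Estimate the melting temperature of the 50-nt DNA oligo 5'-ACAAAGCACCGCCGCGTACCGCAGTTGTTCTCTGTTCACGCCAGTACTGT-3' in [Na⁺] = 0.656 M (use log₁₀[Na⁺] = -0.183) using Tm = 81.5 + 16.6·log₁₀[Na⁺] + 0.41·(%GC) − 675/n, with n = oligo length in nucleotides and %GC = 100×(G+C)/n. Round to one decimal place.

Length n = 50. Counting bases: C=17, A=10, T=12, G=11
G+C = 28, so %GC = 28/50 × 100 = 56%
Salt term: 16.6 × (-0.183) = -3.038
GC term: 0.41 × 56 = 22.96; length term: −675/50 = −13.5
Tm = 81.5 + (-3.038) + 22.96 − 13.5 = 87.922 → 87.9°C

87.9°C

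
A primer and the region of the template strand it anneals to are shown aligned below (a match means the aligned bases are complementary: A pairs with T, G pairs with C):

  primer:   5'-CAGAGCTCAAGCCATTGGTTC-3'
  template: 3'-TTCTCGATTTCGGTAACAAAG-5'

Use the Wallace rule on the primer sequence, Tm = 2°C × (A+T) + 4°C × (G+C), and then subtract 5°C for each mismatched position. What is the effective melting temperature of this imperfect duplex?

49°C

Primer base counts: A=5, T=5, G=5, C=6 → A+T=10, G+C=11
Perfect-match Tm = 2(10) + 4(11) = 20 + 44 = 64°C
Mismatches (positions where the bases are not complementary): 3 (at positions 1, 8, 18)
Effective Tm = 64 − 3×5 = 64 − 15 = 49°C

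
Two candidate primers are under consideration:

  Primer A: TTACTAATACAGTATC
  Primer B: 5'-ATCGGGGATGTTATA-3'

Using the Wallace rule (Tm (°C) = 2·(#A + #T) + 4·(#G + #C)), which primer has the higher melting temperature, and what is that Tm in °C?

Primer A: A+T=12, G+C=4 → Tm = 2(12)+4(4) = 40°C
Primer B: A+T=9, G+C=6 → Tm = 2(9)+4(6) = 42°C
40°C vs 42°C → primer B is higher.

Primer B, 42°C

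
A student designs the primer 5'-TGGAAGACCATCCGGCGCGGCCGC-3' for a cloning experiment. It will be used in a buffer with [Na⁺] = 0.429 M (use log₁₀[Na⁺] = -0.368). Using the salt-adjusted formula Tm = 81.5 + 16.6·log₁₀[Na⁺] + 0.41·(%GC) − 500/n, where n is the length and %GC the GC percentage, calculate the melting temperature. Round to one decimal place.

85.3°C

Length n = 24. Counting bases: G=9, A=4, T=2, C=9
G+C = 18, so %GC = 18/24 × 100 = 75%
Salt term: 16.6 × (-0.368) = -6.109
GC term: 0.41 × 75 = 30.75; length term: −500/24 = −20.833
Tm = 81.5 + (-6.109) + 30.75 − 20.833 = 85.308 → 85.3°C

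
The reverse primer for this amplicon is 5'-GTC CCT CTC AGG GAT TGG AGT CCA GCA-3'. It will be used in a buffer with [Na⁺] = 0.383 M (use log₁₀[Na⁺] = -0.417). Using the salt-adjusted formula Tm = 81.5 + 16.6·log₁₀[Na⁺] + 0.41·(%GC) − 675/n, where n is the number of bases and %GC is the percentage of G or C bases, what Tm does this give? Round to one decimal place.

Length n = 27. Counting bases: A=5, G=8, T=6, C=8
G+C = 16, so %GC = 16/27 × 100 = 59.259%
Salt term: 16.6 × (-0.417) = -6.922
GC term: 0.41 × 59.259 = 24.296; length term: −675/27 = −25
Tm = 81.5 + (-6.922) + 24.296 − 25 = 73.874 → 73.9°C

73.9°C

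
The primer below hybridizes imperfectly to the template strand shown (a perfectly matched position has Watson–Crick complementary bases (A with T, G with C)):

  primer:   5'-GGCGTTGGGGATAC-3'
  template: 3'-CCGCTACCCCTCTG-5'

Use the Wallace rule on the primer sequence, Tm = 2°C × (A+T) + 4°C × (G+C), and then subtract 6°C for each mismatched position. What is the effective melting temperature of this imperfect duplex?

34°C

Primer base counts: A=2, T=3, G=7, C=2 → A+T=5, G+C=9
Perfect-match Tm = 2(5) + 4(9) = 10 + 36 = 46°C
Mismatches (positions where the bases are not complementary): 2 (at positions 5, 12)
Effective Tm = 46 − 2×6 = 46 − 12 = 34°C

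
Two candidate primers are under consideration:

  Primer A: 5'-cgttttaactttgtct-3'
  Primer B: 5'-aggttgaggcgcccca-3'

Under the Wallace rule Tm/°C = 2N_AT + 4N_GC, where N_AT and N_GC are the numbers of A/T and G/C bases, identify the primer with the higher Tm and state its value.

Primer A: A+T=11, G+C=5 → Tm = 2(11)+4(5) = 42°C
Primer B: A+T=5, G+C=11 → Tm = 2(5)+4(11) = 54°C
42°C vs 54°C → primer B is higher.

Primer B, 54°C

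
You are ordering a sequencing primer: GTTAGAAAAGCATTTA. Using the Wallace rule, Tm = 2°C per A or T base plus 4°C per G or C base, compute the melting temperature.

40°C

A=7, G=3, T=5, C=1
A+T = 12, G+C = 4
Tm = 4·4 + 2·12 = 16 + 24 = 40°C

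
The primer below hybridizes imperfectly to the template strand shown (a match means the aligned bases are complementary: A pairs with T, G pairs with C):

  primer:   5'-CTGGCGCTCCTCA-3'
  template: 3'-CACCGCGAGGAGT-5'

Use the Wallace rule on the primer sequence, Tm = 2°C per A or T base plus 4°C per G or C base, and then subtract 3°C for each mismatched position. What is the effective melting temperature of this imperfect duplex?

Primer base counts: A=1, T=3, G=3, C=6 → A+T=4, G+C=9
Perfect-match Tm = 2(4) + 4(9) = 8 + 36 = 44°C
Mismatches (positions where the bases are not complementary): 1 (at position 1)
Effective Tm = 44 − 1×3 = 44 − 3 = 41°C

41°C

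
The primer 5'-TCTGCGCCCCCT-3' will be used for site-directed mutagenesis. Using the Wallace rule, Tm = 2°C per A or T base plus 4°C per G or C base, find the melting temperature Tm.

Base counts: A=0, T=3, G=2, C=7
So N_AT = 3 and N_GC = 9.
Tm = 2(3) + 4(9) = 6 + 36 = 42°C

42°C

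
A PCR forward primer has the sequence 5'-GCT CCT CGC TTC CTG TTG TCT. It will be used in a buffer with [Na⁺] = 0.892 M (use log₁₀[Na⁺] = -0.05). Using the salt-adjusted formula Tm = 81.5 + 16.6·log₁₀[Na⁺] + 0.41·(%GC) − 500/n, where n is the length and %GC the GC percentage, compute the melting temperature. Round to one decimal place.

Length n = 21. Base counts: A=0, G=4, C=8, T=9
G+C = 12, so %GC = 12/21 × 100 = 57.143%
Salt term: 16.6 × (-0.05) = -0.83
GC term: 0.41 × 57.143 = 23.429; length term: −500/21 = −23.81
Tm = 81.5 + (-0.83) + 23.429 − 23.81 = 80.289 → 80.3°C

80.3°C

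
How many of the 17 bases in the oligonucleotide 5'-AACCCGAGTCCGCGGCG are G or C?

13

T=1, A=3, C=7, G=6
Total G or C: 6 + 7 = 13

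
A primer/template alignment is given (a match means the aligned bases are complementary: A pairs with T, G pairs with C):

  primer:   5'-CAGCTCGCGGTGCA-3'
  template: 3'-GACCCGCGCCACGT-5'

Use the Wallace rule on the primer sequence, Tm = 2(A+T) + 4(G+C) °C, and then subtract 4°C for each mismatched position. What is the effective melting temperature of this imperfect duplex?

36°C

Primer base counts: A=2, T=2, G=5, C=5 → A+T=4, G+C=10
Perfect-match Tm = 2(4) + 4(10) = 8 + 40 = 48°C
Mismatches (positions where the bases are not complementary): 3 (at positions 2, 4, 5)
Effective Tm = 48 − 3×4 = 48 − 12 = 36°C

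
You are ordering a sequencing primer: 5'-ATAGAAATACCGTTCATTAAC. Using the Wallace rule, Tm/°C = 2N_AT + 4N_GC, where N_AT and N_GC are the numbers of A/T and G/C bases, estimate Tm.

A=9, G=2, C=4, T=6
So N_AT = 15 and N_GC = 6.
Tm = 2(15) + 4(6) = 30 + 24 = 54°C

54°C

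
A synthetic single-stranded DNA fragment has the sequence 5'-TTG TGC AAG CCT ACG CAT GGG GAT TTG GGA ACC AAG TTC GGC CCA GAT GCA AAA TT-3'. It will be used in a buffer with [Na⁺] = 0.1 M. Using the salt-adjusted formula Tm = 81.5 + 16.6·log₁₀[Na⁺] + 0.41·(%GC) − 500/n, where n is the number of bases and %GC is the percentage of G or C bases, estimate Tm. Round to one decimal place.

Length n = 56. G=16, T=13, C=12, A=15
G+C = 28, so %GC = 28/56 × 100 = 50%
Salt term: 16.6 × (-1) = -16.6
GC term: 0.41 × 50 = 20.5; length term: −500/56 = −8.929
Tm = 81.5 + (-16.6) + 20.5 − 8.929 = 76.471 → 76.5°C

76.5°C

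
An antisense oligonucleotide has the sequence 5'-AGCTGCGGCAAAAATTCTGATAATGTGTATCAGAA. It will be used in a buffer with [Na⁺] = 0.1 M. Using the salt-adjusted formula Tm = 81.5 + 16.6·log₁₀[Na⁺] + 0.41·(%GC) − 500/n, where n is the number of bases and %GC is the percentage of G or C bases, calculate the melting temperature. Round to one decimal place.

Length n = 35. Base counts: T=9, G=8, A=13, C=5
G+C = 13, so %GC = 13/35 × 100 = 37.143%
Salt term: 16.6 × (-1) = -16.6
GC term: 0.41 × 37.143 = 15.229; length term: −500/35 = −14.286
Tm = 81.5 + (-16.6) + 15.229 − 14.286 = 65.843 → 65.8°C

65.8°C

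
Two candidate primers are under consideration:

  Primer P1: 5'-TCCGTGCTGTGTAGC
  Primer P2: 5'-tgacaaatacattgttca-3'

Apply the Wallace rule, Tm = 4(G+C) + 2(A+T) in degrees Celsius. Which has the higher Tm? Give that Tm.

Primer P1, 48°C

Primer P1: A+T=6, G+C=9 → Tm = 2(6)+4(9) = 48°C
Primer P2: A+T=13, G+C=5 → Tm = 2(13)+4(5) = 46°C
48°C vs 46°C → primer P1 is higher.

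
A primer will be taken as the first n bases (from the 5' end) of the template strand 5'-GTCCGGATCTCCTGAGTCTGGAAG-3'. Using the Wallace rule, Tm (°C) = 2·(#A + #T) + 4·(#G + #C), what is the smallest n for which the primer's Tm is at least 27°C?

First 8 bases: GTCCGGAT → Tm = 26°C (< 27°C)
First 9 bases: GTCCGGATC → Tm = 30°C (≥ 27°C)
Each additional base adds 2°C (A/T) or 4°C (G/C), so Tm is non-decreasing in n; n = 9 is the first length to reach 27°C.

n = 9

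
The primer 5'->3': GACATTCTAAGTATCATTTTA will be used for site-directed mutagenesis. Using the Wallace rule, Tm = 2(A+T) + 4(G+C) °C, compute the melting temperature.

52°C

Base counts: G=2, C=3, A=7, T=9
So N_AT = 16 and N_GC = 5.
Tm = 2(16) + 4(5) = 32 + 20 = 52°C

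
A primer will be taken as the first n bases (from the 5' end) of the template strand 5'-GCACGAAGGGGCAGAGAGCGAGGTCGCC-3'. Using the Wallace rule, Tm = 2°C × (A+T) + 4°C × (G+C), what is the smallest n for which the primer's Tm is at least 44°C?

n = 13

First 12 bases: GCACGAAGGGGC → Tm = 42°C (< 44°C)
First 13 bases: GCACGAAGGGGCA → Tm = 44°C (≥ 44°C)
Each additional base adds 2°C (A/T) or 4°C (G/C), so Tm is non-decreasing in n; n = 13 is the first length to reach 44°C.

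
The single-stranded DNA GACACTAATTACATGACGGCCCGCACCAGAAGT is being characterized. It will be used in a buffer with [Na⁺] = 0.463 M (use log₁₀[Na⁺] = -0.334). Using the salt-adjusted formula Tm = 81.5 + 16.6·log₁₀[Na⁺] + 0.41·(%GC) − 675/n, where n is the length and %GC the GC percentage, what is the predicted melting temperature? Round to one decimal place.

76.6°C

Length n = 33. Counting bases: A=11, C=10, T=5, G=7
G+C = 17, so %GC = 17/33 × 100 = 51.515%
Salt term: 16.6 × (-0.334) = -5.544
GC term: 0.41 × 51.515 = 21.121; length term: −675/33 = −20.455
Tm = 81.5 + (-5.544) + 21.121 − 20.455 = 76.622 → 76.6°C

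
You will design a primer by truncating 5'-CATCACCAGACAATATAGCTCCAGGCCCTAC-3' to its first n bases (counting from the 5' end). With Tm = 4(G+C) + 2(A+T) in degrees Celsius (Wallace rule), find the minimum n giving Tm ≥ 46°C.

n = 17

First 16 bases: CATCACCAGACAATAT → Tm = 44°C (< 46°C)
First 17 bases: CATCACCAGACAATATA → Tm = 46°C (≥ 46°C)
Each additional base adds 2°C (A/T) or 4°C (G/C), so Tm is non-decreasing in n; n = 17 is the first length to reach 46°C.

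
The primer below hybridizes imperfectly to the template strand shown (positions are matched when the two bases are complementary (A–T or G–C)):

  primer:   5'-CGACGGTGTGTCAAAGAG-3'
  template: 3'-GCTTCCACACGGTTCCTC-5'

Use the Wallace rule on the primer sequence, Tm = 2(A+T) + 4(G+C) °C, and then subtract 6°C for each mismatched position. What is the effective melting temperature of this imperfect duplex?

38°C

Primer base counts: A=5, T=3, G=7, C=3 → A+T=8, G+C=10
Perfect-match Tm = 2(8) + 4(10) = 16 + 40 = 56°C
Mismatches (positions where the bases are not complementary): 3 (at positions 4, 11, 15)
Effective Tm = 56 − 3×6 = 56 − 18 = 38°C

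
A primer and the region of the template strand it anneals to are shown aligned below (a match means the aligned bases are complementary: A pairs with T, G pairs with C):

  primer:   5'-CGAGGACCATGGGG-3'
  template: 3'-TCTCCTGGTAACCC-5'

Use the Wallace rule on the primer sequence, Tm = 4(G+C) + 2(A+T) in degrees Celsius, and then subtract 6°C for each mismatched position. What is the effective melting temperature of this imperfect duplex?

36°C

Primer base counts: A=3, T=1, G=7, C=3 → A+T=4, G+C=10
Perfect-match Tm = 2(4) + 4(10) = 8 + 40 = 48°C
Mismatches (positions where the bases are not complementary): 2 (at positions 1, 11)
Effective Tm = 48 − 2×6 = 48 − 12 = 36°C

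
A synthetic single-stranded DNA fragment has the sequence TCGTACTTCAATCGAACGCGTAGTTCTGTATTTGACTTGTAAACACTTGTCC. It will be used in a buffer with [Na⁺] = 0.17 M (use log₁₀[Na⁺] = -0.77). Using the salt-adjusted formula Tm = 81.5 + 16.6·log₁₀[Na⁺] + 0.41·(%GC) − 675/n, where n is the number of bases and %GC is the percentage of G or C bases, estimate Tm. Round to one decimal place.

72.3°C

Length n = 52. Base counts: C=12, T=19, A=12, G=9
G+C = 21, so %GC = 21/52 × 100 = 40.385%
Salt term: 16.6 × (-0.77) = -12.782
GC term: 0.41 × 40.385 = 16.558; length term: −675/52 = −12.981
Tm = 81.5 + (-12.782) + 16.558 − 12.981 = 72.295 → 72.3°C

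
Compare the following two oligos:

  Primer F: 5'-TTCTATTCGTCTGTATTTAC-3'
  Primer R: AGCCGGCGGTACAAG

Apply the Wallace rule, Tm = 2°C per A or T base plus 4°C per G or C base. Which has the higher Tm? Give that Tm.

Primer F: A+T=14, G+C=6 → Tm = 2(14)+4(6) = 52°C
Primer R: A+T=5, G+C=10 → Tm = 2(5)+4(10) = 50°C
52°C vs 50°C → primer F is higher.

Primer F, 52°C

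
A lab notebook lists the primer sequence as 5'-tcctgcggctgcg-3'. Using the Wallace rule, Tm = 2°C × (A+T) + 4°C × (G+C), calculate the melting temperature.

46°C

G=5, T=3, A=0, C=5
AT pairs contribute 3, GC pairs contribute 10.
Tm = 2(3) + 4(10) = 6 + 40 = 46°C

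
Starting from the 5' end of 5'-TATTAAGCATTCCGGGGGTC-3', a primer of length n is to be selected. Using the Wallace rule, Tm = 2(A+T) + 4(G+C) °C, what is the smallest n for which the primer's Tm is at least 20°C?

n = 8

First 7 bases: TATTAAG → Tm = 16°C (< 20°C)
First 8 bases: TATTAAGC → Tm = 20°C (≥ 20°C)
Since every base adds ≥2°C, Tm only increases with n, so the threshold is first crossed at n = 8.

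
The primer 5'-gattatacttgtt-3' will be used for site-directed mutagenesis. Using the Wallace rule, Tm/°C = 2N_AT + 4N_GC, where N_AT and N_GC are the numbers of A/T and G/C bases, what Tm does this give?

Scanning the sequence gives C=1, G=2, T=7, A=3.
So N_AT = 10 and N_GC = 3.
Tm = 4·3 + 2·10 = 12 + 20 = 32°C

32°C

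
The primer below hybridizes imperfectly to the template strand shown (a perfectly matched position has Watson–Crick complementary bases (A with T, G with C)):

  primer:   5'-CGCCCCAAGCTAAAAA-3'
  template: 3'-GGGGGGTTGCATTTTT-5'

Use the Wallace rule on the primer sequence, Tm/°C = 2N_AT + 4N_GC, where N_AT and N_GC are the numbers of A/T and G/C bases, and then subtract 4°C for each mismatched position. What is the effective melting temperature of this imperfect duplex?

Primer base counts: A=7, T=1, G=2, C=6 → A+T=8, G+C=8
Perfect-match Tm = 2(8) + 4(8) = 16 + 32 = 48°C
Mismatches (positions where the bases are not complementary): 3 (at positions 2, 9, 10)
Effective Tm = 48 − 3×4 = 48 − 12 = 36°C

36°C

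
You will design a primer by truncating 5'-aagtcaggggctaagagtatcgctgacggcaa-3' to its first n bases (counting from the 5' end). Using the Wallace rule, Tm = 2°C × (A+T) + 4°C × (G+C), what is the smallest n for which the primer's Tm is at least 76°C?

n = 25

First 24 bases: AAGTCAGGGGCTAAGAGTATCGCT → Tm = 72°C (< 76°C)
First 25 bases: AAGTCAGGGGCTAAGAGTATCGCTG → Tm = 76°C (≥ 76°C)
Each additional base adds 2°C (A/T) or 4°C (G/C), so Tm is non-decreasing in n; n = 25 is the first length to reach 76°C.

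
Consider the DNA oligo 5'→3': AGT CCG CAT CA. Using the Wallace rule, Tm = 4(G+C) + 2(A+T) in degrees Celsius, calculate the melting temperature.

34°C

G=2, C=4, T=2, A=3
A+T = 5, G+C = 6
Tm = 2×5 + 4×6 = 34°C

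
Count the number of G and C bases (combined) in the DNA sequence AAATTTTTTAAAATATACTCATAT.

2

Base counts: G=0, C=2, A=11, T=11
Total G or C: 0 + 2 = 2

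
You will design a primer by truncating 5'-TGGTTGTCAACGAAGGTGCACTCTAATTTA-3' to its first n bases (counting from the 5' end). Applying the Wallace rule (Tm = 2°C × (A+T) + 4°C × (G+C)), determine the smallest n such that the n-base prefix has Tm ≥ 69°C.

First 22 bases: TGGTTGTCAACGAAGGTGCACT → Tm = 66°C (< 69°C)
First 23 bases: TGGTTGTCAACGAAGGTGCACTC → Tm = 70°C (≥ 69°C)
Each additional base adds 2°C (A/T) or 4°C (G/C), so Tm is non-decreasing in n; n = 23 is the first length to reach 69°C.

n = 23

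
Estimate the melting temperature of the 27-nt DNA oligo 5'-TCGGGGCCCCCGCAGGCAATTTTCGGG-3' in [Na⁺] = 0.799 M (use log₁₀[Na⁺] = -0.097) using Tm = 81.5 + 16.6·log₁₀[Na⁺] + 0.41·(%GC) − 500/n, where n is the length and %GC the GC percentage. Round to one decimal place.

90.2°C

Length n = 27. Scanning the sequence gives T=5, C=9, A=3, G=10.
G+C = 19, so %GC = 19/27 × 100 = 70.37%
Salt term: 16.6 × (-0.097) = -1.61
GC term: 0.41 × 70.37 = 28.852; length term: −500/27 = −18.519
Tm = 81.5 + (-1.61) + 28.852 − 18.519 = 90.223 → 90.2°C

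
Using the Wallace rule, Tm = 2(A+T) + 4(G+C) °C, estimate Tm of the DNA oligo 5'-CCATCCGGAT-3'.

Counting bases: C=4, T=2, G=2, A=2
AT pairs contribute 4, GC pairs contribute 6.
Tm = 4·6 + 2·4 = 24 + 8 = 32°C

32°C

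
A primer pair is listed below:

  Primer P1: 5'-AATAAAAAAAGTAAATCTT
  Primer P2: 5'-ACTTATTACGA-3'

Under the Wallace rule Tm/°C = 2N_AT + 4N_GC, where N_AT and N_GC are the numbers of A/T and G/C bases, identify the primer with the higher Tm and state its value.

Primer P1, 42°C

Primer P1: A+T=17, G+C=2 → Tm = 2(17)+4(2) = 42°C
Primer P2: A+T=8, G+C=3 → Tm = 2(8)+4(3) = 28°C
42°C vs 28°C → primer P1 is higher.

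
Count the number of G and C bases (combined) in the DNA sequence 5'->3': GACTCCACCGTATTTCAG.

9

T=5, C=6, A=4, G=3
G+C = 3 + 6 = 9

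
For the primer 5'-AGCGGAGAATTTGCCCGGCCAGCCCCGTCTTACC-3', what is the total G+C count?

22

Scanning the sequence gives C=13, A=6, T=6, G=9.
G+C = 9 + 13 = 22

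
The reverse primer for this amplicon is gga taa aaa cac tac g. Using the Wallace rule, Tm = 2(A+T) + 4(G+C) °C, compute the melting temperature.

Scanning the sequence gives T=2, C=3, A=8, G=3.
AT pairs contribute 10, GC pairs contribute 6.
Tm = 4·6 + 2·10 = 24 + 20 = 44°C

44°C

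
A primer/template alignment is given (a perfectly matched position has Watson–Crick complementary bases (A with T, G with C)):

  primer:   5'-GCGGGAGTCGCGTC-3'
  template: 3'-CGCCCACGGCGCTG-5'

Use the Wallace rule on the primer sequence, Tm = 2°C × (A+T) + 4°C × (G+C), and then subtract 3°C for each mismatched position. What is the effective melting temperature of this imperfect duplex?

41°C

Primer base counts: A=1, T=2, G=7, C=4 → A+T=3, G+C=11
Perfect-match Tm = 2(3) + 4(11) = 6 + 44 = 50°C
Mismatches (positions where the bases are not complementary): 3 (at positions 6, 8, 13)
Effective Tm = 50 − 3×3 = 50 − 9 = 41°C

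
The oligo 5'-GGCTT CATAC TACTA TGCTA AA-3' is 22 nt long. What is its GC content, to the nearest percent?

A=7, C=5, T=7, G=3
G+C = 3 + 5 = 8 out of 22 bases
%GC = 8/22 × 100 = 36.36% ≈ 36%

36%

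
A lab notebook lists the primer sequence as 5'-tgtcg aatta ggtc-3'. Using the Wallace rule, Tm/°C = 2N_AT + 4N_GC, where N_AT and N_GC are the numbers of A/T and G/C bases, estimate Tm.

G=4, A=3, C=2, T=5
A+T = 8, G+C = 6
Tm = 2×8 + 4×6 = 40°C

40°C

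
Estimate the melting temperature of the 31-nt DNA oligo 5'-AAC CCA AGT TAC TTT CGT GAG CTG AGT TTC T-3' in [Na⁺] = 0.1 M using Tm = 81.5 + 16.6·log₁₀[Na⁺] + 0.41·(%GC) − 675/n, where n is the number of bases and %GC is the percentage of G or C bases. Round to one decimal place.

Length n = 31. A=7, T=11, G=6, C=7
G+C = 13, so %GC = 13/31 × 100 = 41.935%
Salt term: 16.6 × (-1) = -16.6
GC term: 0.41 × 41.935 = 17.193; length term: −675/31 = −21.774
Tm = 81.5 + (-16.6) + 17.193 − 21.774 = 60.319 → 60.3°C

60.3°C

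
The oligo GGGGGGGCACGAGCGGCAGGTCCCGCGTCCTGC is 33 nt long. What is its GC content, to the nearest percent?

82%

Base counts: A=3, C=11, T=3, G=16
G+C = 16 + 11 = 27 out of 33 bases
%GC = 27/33 × 100 = 81.82% ≈ 82%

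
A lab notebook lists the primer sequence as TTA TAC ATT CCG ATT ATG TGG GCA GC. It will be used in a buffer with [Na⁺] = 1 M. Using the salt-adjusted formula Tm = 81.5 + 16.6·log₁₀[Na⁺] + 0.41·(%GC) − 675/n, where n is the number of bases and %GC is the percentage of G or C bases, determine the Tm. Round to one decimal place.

72.9°C

Length n = 26. T=9, A=6, C=5, G=6
G+C = 11, so %GC = 11/26 × 100 = 42.308%
Salt term: 16.6 × (0) = 0
GC term: 0.41 × 42.308 = 17.346; length term: −675/26 = −25.962
Tm = 81.5 + (0) + 17.346 − 25.962 = 72.884 → 72.9°C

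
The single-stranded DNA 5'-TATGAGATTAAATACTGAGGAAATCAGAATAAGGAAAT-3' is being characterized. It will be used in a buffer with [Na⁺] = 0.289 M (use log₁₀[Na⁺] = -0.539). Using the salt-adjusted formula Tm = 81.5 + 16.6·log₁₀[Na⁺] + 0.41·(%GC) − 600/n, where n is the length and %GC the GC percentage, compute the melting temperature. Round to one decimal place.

67.6°C

Length n = 38. Counting bases: C=2, A=19, T=9, G=8
G+C = 10, so %GC = 10/38 × 100 = 26.316%
Salt term: 16.6 × (-0.539) = -8.947
GC term: 0.41 × 26.316 = 10.79; length term: −600/38 = −15.789
Tm = 81.5 + (-8.947) + 10.79 − 15.789 = 67.554 → 67.6°C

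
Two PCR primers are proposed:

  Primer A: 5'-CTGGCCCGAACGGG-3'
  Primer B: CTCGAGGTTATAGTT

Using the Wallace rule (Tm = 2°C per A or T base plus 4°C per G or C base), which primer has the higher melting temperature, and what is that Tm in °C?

Primer A: A+T=3, G+C=11 → Tm = 2(3)+4(11) = 50°C
Primer B: A+T=9, G+C=6 → Tm = 2(9)+4(6) = 42°C
50°C vs 42°C → primer A is higher.

Primer A, 50°C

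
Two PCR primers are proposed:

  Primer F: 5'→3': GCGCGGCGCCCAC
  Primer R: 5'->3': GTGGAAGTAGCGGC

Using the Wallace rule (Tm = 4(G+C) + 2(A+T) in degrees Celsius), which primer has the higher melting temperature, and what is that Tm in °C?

Primer F: A+T=1, G+C=12 → Tm = 2(1)+4(12) = 50°C
Primer R: A+T=5, G+C=9 → Tm = 2(5)+4(9) = 46°C
50°C vs 46°C → primer F is higher.

Primer F, 50°C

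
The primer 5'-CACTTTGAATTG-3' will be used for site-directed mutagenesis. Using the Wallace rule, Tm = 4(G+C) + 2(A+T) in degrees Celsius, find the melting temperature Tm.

Base counts: T=5, C=2, A=3, G=2
So N_AT = 8 and N_GC = 4.
Tm = 2×8 + 4×4 = 32°C

32°C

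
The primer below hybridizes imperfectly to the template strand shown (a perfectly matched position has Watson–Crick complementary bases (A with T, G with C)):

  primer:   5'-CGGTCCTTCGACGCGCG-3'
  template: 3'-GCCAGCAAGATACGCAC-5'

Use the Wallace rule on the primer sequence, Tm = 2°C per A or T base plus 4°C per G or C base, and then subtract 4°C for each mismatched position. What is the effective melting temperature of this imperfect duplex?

44°C

Primer base counts: A=1, T=3, G=6, C=7 → A+T=4, G+C=13
Perfect-match Tm = 2(4) + 4(13) = 8 + 52 = 60°C
Mismatches (positions where the bases are not complementary): 4 (at positions 6, 10, 12, 16)
Effective Tm = 60 − 4×4 = 60 − 16 = 44°C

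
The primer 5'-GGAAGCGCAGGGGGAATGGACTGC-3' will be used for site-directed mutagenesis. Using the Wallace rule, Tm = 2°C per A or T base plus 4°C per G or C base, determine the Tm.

80°C

Scanning the sequence gives C=4, G=12, A=6, T=2.
AT pairs contribute 8, GC pairs contribute 16.
Tm = 2(8) + 4(16) = 16 + 64 = 80°C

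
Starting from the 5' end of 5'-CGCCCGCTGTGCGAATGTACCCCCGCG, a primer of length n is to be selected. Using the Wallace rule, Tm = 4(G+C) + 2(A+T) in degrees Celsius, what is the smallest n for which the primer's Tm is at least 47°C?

First 12 bases: CGCCCGCTGTGC → Tm = 44°C (< 47°C)
First 13 bases: CGCCCGCTGTGCG → Tm = 48°C (≥ 47°C)
Each additional base adds 2°C (A/T) or 4°C (G/C), so Tm is non-decreasing in n; n = 13 is the first length to reach 47°C.

n = 13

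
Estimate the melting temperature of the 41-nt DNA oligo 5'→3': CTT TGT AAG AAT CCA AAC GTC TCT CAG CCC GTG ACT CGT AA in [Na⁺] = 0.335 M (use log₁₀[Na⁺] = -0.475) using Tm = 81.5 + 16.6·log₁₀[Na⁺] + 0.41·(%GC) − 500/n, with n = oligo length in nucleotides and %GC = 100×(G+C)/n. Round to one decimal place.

Length n = 41. Scanning the sequence gives G=7, T=11, A=11, C=12.
G+C = 19, so %GC = 19/41 × 100 = 46.341%
Salt term: 16.6 × (-0.475) = -7.885
GC term: 0.41 × 46.341 = 19; length term: −500/41 = −12.195
Tm = 81.5 + (-7.885) + 19 − 12.195 = 80.42 → 80.4°C

80.4°C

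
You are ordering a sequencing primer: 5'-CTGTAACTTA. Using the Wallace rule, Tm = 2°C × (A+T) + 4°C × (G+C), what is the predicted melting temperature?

26°C

Base counts: C=2, A=3, T=4, G=1
AT pairs contribute 7, GC pairs contribute 3.
Tm = 2(7) + 4(3) = 14 + 12 = 26°C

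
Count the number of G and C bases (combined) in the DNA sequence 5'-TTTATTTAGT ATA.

Counting bases: G=1, C=0, T=8, A=4
G+C = 1 + 0 = 1

1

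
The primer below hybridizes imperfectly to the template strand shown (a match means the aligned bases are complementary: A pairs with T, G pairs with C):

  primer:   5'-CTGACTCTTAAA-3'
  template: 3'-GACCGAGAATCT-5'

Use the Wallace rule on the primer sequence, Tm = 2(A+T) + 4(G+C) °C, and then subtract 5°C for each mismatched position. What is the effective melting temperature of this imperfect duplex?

22°C

Primer base counts: A=4, T=4, G=1, C=3 → A+T=8, G+C=4
Perfect-match Tm = 2(8) + 4(4) = 16 + 16 = 32°C
Mismatches (positions where the bases are not complementary): 2 (at positions 4, 11)
Effective Tm = 32 − 2×5 = 32 − 10 = 22°C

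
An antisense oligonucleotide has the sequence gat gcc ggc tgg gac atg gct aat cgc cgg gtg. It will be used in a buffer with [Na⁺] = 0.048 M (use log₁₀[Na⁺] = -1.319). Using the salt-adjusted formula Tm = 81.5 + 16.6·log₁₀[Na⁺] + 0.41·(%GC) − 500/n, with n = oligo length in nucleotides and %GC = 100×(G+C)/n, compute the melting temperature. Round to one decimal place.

Length n = 33. G=14, A=5, C=8, T=6
G+C = 22, so %GC = 22/33 × 100 = 66.667%
Salt term: 16.6 × (-1.319) = -21.895
GC term: 0.41 × 66.667 = 27.333; length term: −500/33 = −15.152
Tm = 81.5 + (-21.895) + 27.333 − 15.152 = 71.786 → 71.8°C

71.8°C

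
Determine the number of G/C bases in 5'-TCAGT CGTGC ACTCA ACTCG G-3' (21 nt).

12

T=5, G=5, A=4, C=7
Total G or C: 5 + 7 = 12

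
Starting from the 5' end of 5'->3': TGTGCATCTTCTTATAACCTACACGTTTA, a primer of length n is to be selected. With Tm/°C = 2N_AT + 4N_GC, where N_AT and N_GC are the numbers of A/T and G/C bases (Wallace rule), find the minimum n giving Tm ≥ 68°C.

First 24 bases: TGTGCATCTTCTTATAACCTACAC → Tm = 66°C (< 68°C)
First 25 bases: TGTGCATCTTCTTATAACCTACACG → Tm = 70°C (≥ 68°C)
Each additional base adds 2°C (A/T) or 4°C (G/C), so Tm is non-decreasing in n; n = 25 is the first length to reach 68°C.

n = 25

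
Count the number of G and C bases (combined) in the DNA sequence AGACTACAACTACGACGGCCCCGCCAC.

Base counts: T=2, G=5, A=8, C=12
G+C = 5 + 12 = 17

17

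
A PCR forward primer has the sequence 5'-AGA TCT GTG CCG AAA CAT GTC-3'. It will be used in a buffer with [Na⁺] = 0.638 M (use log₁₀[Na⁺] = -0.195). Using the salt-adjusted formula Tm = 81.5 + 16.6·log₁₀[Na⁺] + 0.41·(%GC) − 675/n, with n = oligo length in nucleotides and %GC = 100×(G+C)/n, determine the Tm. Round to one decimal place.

Length n = 21. Base counts: G=5, C=5, T=5, A=6
G+C = 10, so %GC = 10/21 × 100 = 47.619%
Salt term: 16.6 × (-0.195) = -3.237
GC term: 0.41 × 47.619 = 19.524; length term: −675/21 = −32.143
Tm = 81.5 + (-3.237) + 19.524 − 32.143 = 65.644 → 65.6°C

65.6°C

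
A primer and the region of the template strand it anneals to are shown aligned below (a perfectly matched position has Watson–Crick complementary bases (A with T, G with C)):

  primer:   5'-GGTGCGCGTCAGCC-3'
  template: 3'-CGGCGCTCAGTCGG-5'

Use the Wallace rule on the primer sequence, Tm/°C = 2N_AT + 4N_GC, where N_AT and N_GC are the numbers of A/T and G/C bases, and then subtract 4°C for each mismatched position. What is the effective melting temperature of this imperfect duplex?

38°C

Primer base counts: A=1, T=2, G=6, C=5 → A+T=3, G+C=11
Perfect-match Tm = 2(3) + 4(11) = 6 + 44 = 50°C
Mismatches (positions where the bases are not complementary): 3 (at positions 2, 3, 7)
Effective Tm = 50 − 3×4 = 50 − 12 = 38°C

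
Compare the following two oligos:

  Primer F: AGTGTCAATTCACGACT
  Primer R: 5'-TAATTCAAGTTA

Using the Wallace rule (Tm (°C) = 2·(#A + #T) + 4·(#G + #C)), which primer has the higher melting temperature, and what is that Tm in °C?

Primer F, 48°C

Primer F: A+T=10, G+C=7 → Tm = 2(10)+4(7) = 48°C
Primer R: A+T=10, G+C=2 → Tm = 2(10)+4(2) = 28°C
48°C vs 28°C → primer F is higher.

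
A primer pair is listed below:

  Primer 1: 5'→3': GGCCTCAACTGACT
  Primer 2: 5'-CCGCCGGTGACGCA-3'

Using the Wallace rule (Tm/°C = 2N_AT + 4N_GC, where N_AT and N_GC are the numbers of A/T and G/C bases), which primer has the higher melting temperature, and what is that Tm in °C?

Primer 1: A+T=6, G+C=8 → Tm = 2(6)+4(8) = 44°C
Primer 2: A+T=3, G+C=11 → Tm = 2(3)+4(11) = 50°C
44°C vs 50°C → primer 2 is higher.

Primer 2, 50°C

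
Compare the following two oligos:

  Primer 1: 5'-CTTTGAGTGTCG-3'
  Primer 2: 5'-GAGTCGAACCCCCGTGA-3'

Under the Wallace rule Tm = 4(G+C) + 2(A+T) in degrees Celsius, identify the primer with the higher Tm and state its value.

Primer 1: A+T=6, G+C=6 → Tm = 2(6)+4(6) = 36°C
Primer 2: A+T=6, G+C=11 → Tm = 2(6)+4(11) = 56°C
36°C vs 56°C → primer 2 is higher.

Primer 2, 56°C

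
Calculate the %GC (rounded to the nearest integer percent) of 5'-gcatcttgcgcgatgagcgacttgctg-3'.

Base counts: C=7, G=9, A=4, T=7
G+C = 9 + 7 = 16 out of 27 bases
%GC = 16/27 × 100 = 59.26% ≈ 59%

59%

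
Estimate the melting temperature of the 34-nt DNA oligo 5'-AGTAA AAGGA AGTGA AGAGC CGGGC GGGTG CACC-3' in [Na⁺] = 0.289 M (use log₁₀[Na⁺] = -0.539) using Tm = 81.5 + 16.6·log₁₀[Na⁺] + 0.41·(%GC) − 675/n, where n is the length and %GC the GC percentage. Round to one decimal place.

76.8°C

Length n = 34. Scanning the sequence gives C=6, T=3, A=11, G=14.
G+C = 20, so %GC = 20/34 × 100 = 58.824%
Salt term: 16.6 × (-0.539) = -8.947
GC term: 0.41 × 58.824 = 24.118; length term: −675/34 = −19.853
Tm = 81.5 + (-8.947) + 24.118 − 19.853 = 76.818 → 76.8°C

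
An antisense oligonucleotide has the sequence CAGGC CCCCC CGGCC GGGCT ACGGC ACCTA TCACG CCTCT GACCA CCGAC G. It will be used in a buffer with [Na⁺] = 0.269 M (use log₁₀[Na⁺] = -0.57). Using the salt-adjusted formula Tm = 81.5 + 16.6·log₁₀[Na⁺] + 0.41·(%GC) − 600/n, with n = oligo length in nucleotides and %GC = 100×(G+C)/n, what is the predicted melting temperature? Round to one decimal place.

Length n = 51. Base counts: T=5, C=25, A=8, G=13
G+C = 38, so %GC = 38/51 × 100 = 74.51%
Salt term: 16.6 × (-0.57) = -9.462
GC term: 0.41 × 74.51 = 30.549; length term: −600/51 = −11.765
Tm = 81.5 + (-9.462) + 30.549 − 11.765 = 90.822 → 90.8°C

90.8°C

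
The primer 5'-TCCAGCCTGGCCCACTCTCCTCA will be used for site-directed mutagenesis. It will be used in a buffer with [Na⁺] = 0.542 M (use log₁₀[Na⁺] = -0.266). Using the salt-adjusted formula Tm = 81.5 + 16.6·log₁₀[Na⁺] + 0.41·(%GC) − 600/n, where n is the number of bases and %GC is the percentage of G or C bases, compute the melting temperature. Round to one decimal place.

Length n = 23. G=3, A=3, C=12, T=5
G+C = 15, so %GC = 15/23 × 100 = 65.217%
Salt term: 16.6 × (-0.266) = -4.416
GC term: 0.41 × 65.217 = 26.739; length term: −600/23 = −26.087
Tm = 81.5 + (-4.416) + 26.739 − 26.087 = 77.736 → 77.7°C

77.7°C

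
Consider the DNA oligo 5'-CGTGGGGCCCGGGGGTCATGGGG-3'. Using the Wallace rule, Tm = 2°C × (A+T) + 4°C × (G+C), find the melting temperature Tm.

84°C

Base counts: G=14, C=5, A=1, T=3
AT pairs contribute 4, GC pairs contribute 19.
Tm = 2(4) + 4(19) = 8 + 76 = 84°C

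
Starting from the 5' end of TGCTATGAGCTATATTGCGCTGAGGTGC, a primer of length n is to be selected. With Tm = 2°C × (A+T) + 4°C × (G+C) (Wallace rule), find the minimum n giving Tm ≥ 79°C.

First 26 bases: TGCTATGAGCTATATTGCGCTGAGGT → Tm = 76°C (< 79°C)
First 27 bases: TGCTATGAGCTATATTGCGCTGAGGTG → Tm = 80°C (≥ 79°C)
Since every base adds ≥2°C, Tm only increases with n, so the threshold is first crossed at n = 27.

n = 27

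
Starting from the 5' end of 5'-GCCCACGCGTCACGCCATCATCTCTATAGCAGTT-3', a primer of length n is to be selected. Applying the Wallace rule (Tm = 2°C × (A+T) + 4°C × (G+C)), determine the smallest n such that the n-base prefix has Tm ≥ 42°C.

First 11 bases: GCCCACGCGTC → Tm = 40°C (< 42°C)
First 12 bases: GCCCACGCGTCA → Tm = 42°C (≥ 42°C)
Since every base adds ≥2°C, Tm only increases with n, so the threshold is first crossed at n = 12.

n = 12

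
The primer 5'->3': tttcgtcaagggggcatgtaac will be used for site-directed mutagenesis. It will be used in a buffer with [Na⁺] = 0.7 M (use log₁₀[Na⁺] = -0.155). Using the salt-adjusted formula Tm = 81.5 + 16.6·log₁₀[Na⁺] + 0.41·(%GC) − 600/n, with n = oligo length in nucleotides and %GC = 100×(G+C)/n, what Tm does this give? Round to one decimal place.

72.2°C

Length n = 22. Counting bases: A=5, C=4, G=7, T=6
G+C = 11, so %GC = 11/22 × 100 = 50%
Salt term: 16.6 × (-0.155) = -2.573
GC term: 0.41 × 50 = 20.5; length term: −600/22 = −27.273
Tm = 81.5 + (-2.573) + 20.5 − 27.273 = 72.154 → 72.2°C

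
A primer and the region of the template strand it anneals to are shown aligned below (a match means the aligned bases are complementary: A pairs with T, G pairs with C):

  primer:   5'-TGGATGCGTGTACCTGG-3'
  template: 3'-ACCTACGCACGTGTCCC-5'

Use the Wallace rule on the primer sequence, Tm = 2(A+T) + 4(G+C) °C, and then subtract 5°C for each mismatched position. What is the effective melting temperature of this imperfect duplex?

Primer base counts: A=2, T=5, G=7, C=3 → A+T=7, G+C=10
Perfect-match Tm = 2(7) + 4(10) = 14 + 40 = 54°C
Mismatches (positions where the bases are not complementary): 3 (at positions 11, 14, 15)
Effective Tm = 54 − 3×5 = 54 − 15 = 39°C

39°C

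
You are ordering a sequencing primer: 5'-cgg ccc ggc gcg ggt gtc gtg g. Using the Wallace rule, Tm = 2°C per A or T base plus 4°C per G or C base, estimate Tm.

82°C

T=3, C=7, G=12, A=0
So N_AT = 3 and N_GC = 19.
Tm = 4·19 + 2·3 = 76 + 6 = 82°C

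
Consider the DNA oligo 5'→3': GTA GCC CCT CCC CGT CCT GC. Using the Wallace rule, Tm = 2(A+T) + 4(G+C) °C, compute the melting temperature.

Base counts: A=1, C=11, G=4, T=4
So N_AT = 5 and N_GC = 15.
Tm = 2×5 + 4×15 = 70°C

70°C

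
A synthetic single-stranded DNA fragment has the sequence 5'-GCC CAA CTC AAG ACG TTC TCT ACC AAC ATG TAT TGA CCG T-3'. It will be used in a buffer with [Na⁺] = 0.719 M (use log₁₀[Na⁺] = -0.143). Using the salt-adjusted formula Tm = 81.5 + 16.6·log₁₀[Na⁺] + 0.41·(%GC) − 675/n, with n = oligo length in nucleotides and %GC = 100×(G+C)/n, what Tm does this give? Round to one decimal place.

81.7°C

Length n = 40. Scanning the sequence gives T=10, G=6, A=11, C=13.
G+C = 19, so %GC = 19/40 × 100 = 47.5%
Salt term: 16.6 × (-0.143) = -2.374
GC term: 0.41 × 47.5 = 19.475; length term: −675/40 = −16.875
Tm = 81.5 + (-2.374) + 19.475 − 16.875 = 81.726 → 81.7°C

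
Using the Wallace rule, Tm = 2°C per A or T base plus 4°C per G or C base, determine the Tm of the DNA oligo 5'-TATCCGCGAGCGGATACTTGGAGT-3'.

74°C

Scanning the sequence gives G=8, T=6, C=5, A=5.
AT pairs contribute 11, GC pairs contribute 13.
Tm = 2(11) + 4(13) = 22 + 52 = 74°C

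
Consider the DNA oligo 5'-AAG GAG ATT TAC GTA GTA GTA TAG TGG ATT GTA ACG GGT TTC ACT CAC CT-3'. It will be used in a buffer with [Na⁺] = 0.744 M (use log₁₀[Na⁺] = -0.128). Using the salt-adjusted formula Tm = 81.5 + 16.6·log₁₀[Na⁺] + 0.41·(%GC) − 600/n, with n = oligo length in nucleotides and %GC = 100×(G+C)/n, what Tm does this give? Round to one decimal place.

Length n = 50. Scanning the sequence gives T=16, C=7, A=14, G=13.
G+C = 20, so %GC = 20/50 × 100 = 40%
Salt term: 16.6 × (-0.128) = -2.125
GC term: 0.41 × 40 = 16.4; length term: −600/50 = −12
Tm = 81.5 + (-2.125) + 16.4 − 12 = 83.775 → 83.8°C

83.8°C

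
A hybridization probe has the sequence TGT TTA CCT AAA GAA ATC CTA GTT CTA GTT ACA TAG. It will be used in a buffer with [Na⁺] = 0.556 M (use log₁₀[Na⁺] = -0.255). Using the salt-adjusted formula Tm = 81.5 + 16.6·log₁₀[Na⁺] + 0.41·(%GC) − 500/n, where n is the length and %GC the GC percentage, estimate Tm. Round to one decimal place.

Length n = 36. Base counts: G=5, C=6, A=12, T=13
G+C = 11, so %GC = 11/36 × 100 = 30.556%
Salt term: 16.6 × (-0.255) = -4.233
GC term: 0.41 × 30.556 = 12.528; length term: −500/36 = −13.889
Tm = 81.5 + (-4.233) + 12.528 − 13.889 = 75.906 → 75.9°C

75.9°C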